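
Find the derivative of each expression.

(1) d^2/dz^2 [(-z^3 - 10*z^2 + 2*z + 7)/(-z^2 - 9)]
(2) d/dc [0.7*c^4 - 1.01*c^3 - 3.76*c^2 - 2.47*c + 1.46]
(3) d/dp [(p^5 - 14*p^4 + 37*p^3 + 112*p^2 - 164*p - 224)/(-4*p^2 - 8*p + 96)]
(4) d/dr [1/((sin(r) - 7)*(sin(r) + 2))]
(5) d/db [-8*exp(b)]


(1) = 2*(-11*z^3 - 291*z^2 + 297*z + 873)/(z^6 + 27*z^4 + 243*z^2 + 729)
(2) = 2.8*c^3 - 3.03*c^2 - 7.52*c - 2.47
(3) = (-3*p^6 + 20*p^5 + 167*p^4 - 1492*p^3 + 2276*p^2 + 4928*p - 4384)/(4*(p^4 + 4*p^3 - 44*p^2 - 96*p + 576))
(4) = (5 - 2*sin(r))*cos(r)/((sin(r) - 7)^2*(sin(r) + 2)^2)
(5) = -8*exp(b)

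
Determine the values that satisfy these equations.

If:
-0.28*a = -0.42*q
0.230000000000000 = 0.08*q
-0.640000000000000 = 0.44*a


Then:
No Solution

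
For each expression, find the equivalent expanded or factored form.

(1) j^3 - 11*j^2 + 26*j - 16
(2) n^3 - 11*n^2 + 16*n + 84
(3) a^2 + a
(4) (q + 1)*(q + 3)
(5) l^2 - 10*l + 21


(1) = (j - 8)*(j - 2)*(j - 1)
(2) = (n - 7)*(n - 6)*(n + 2)
(3) = a*(a + 1)
(4) = q^2 + 4*q + 3
(5) = (l - 7)*(l - 3)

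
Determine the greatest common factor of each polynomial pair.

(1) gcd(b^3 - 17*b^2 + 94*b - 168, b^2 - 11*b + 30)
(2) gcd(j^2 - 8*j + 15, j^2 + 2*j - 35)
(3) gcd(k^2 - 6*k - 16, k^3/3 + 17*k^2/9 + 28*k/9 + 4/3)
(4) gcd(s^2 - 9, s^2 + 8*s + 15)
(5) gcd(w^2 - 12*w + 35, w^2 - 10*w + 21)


(1) = gcd((b - 7)*(b - 6)*(b - 4), (b - 6)*(b - 5)) = b - 6
(2) = j - 5
(3) = gcd((k - 8)*(k + 2), (k/3 + 1)*(k + 2/3)*(k + 2)) = k + 2
(4) = gcd((s - 3)*(s + 3), (s + 3)*(s + 5)) = s + 3
(5) = w - 7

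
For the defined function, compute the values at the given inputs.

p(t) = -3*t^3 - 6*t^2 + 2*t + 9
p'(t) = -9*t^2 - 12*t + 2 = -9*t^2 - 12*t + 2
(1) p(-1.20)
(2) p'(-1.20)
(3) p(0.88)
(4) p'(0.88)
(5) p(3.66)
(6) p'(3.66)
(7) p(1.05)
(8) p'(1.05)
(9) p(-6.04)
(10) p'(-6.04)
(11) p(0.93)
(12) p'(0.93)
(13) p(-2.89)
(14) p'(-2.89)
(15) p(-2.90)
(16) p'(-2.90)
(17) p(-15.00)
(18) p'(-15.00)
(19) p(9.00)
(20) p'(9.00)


(1) = 3.14
(2) = 3.44
(3) = 4.07
(4) = -15.53
(5) = -211.14
(6) = -162.48
(7) = 1.01
(8) = -20.52
(9) = 439.08
(10) = -253.85
(11) = 3.26
(12) = -16.94
(13) = 25.52
(14) = -38.49
(15) = 25.91
(16) = -38.89
(17) = 8754.00
(18) = -1843.00
(19) = -2646.00
(20) = -835.00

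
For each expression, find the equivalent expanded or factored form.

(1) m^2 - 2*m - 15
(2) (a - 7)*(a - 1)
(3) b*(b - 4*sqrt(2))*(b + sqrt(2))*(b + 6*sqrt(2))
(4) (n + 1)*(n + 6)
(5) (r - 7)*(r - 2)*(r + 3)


(1) = (m - 5)*(m + 3)
(2) = a^2 - 8*a + 7
(3) = b^4 + 3*sqrt(2)*b^3 - 44*b^2 - 48*sqrt(2)*b
(4) = n^2 + 7*n + 6
(5) = r^3 - 6*r^2 - 13*r + 42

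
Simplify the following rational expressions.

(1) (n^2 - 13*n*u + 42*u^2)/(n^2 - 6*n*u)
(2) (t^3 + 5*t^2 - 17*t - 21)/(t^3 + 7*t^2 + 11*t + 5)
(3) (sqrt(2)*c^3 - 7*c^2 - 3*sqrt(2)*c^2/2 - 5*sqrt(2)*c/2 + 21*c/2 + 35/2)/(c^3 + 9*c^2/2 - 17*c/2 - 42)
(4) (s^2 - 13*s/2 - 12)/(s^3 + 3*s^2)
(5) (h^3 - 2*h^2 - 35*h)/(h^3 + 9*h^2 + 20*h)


(1) = (n - 7*u)/n
(2) = (t^2 + 4*t - 21)/(t^2 + 6*t + 5)
(3) = (4*sqrt(2)*c^3 + c^2*(-28 - 6*sqrt(2)) + c*(42 - 10*sqrt(2)) + 70)/(4*c^3 + 18*c^2 - 34*c - 168)
(4) = (2*s^2 - 13*s - 24)/(2*s^3 + 6*s^2)
(5) = (h - 7)/(h + 4)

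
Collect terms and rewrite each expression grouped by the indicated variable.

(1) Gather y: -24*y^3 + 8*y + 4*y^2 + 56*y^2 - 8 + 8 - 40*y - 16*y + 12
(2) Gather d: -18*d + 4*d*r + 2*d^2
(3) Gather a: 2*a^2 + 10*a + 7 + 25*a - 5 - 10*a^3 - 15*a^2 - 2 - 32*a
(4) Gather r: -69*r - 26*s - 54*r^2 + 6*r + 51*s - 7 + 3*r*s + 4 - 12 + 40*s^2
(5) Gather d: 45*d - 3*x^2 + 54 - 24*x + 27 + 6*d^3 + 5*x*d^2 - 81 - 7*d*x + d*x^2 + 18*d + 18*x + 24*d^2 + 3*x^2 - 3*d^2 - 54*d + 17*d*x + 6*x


(1) = -24*y^3 + 60*y^2 - 48*y + 12
(2) = 2*d^2 + d*(4*r - 18)
(3) = -10*a^3 - 13*a^2 + 3*a
(4) = -54*r^2 + r*(3*s - 63) + 40*s^2 + 25*s - 15
(5) = 6*d^3 + d^2*(5*x + 21) + d*(x^2 + 10*x + 9)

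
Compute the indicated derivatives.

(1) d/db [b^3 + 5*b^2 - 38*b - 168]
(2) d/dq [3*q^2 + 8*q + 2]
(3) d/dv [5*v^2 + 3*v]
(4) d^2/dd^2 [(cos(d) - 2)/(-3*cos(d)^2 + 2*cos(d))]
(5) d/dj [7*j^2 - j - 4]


(1) = 3*b^2 + 10*b - 38
(2) = 6*q + 8
(3) = 10*v + 3
(4) = (-66*sin(d)^4/cos(d)^3 - 9*sin(d)^2 + 27 - 32/cos(d) - 72/cos(d)^2 + 82/cos(d)^3)/(3*cos(d) - 2)^3
(5) = 14*j - 1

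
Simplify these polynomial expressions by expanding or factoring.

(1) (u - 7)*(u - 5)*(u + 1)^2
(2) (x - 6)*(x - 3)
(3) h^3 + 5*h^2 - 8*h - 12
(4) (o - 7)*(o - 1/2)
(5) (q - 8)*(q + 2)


(1) = u^4 - 10*u^3 + 12*u^2 + 58*u + 35
(2) = x^2 - 9*x + 18
(3) = (h - 2)*(h + 1)*(h + 6)
(4) = o^2 - 15*o/2 + 7/2
(5) = q^2 - 6*q - 16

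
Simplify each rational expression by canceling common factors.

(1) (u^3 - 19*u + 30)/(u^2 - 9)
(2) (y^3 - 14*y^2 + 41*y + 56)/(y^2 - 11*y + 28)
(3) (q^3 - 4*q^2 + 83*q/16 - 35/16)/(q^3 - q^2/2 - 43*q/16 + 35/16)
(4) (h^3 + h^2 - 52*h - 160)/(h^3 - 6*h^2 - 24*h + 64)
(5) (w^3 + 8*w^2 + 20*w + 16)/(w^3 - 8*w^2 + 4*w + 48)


(1) = (u^2 + 3*u - 10)/(u + 3)
(2) = (y^2 - 7*y - 8)/(y - 4)
(3) = (4*q - 7)/(4*q + 7)
(4) = (h + 5)/(h - 2)
(5) = (w^2 + 6*w + 8)/(w^2 - 10*w + 24)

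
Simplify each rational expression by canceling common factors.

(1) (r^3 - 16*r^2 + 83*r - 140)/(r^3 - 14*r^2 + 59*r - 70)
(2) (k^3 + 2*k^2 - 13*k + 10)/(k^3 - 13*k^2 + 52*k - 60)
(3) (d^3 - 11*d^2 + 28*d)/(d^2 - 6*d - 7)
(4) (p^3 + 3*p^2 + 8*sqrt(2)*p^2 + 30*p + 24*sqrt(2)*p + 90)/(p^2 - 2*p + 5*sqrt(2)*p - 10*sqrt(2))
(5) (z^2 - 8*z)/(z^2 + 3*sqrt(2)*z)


(1) = (r - 4)/(r - 2)
(2) = (k^2 + 4*k - 5)/(k^2 - 11*k + 30)
(3) = (d^2 - 4*d)/(d + 1)
(4) = (p^2 + p*(3 + 3*sqrt(2)) + 9*sqrt(2))/(p - 2)
(5) = (z - 8)/(z + 3*sqrt(2))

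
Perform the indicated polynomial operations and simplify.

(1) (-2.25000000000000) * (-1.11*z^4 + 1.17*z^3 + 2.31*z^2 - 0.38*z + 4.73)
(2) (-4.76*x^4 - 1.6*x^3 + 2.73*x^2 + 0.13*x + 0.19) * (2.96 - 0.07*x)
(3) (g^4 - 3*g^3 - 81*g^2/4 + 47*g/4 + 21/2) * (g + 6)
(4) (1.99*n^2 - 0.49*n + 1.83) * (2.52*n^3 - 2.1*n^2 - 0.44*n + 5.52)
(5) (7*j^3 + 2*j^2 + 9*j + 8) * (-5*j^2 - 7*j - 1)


(1) = 2.4975*z^4 - 2.6325*z^3 - 5.1975*z^2 + 0.855*z - 10.6425
(2) = 0.3332*x^5 - 13.9776*x^4 - 4.9271*x^3 + 8.0717*x^2 + 0.3715*x + 0.5624
(3) = g^5 + 3*g^4 - 153*g^3/4 - 439*g^2/4 + 81*g + 63
(4) = 5.0148*n^5 - 5.4138*n^4 + 4.765*n^3 + 7.3574*n^2 - 3.51*n + 10.1016
(5) = -35*j^5 - 59*j^4 - 66*j^3 - 105*j^2 - 65*j - 8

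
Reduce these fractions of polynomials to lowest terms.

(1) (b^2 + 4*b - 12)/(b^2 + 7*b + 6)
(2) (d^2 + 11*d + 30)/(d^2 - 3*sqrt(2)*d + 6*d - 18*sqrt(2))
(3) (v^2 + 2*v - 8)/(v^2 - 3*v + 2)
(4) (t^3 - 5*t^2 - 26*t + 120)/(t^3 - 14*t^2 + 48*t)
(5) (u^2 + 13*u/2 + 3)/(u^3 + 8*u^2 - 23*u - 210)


(1) = (b - 2)/(b + 1)
(2) = (d + 5)/(d - 3*sqrt(2))
(3) = (v + 4)/(v - 1)
(4) = (t^2 + t - 20)/(t^2 - 8*t)
(5) = (2*u + 1)/(2*u^2 + 4*u - 70)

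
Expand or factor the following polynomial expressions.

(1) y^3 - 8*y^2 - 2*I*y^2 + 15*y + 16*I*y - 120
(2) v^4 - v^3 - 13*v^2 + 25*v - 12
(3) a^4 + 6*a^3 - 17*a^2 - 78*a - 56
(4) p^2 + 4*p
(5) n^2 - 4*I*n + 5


(1) = (y - 8)*(y - 5*I)*(y + 3*I)
(2) = (v - 3)*(v - 1)^2*(v + 4)
(3) = (a - 4)*(a + 1)*(a + 2)*(a + 7)
(4) = p*(p + 4)
(5) = (n - 5*I)*(n + I)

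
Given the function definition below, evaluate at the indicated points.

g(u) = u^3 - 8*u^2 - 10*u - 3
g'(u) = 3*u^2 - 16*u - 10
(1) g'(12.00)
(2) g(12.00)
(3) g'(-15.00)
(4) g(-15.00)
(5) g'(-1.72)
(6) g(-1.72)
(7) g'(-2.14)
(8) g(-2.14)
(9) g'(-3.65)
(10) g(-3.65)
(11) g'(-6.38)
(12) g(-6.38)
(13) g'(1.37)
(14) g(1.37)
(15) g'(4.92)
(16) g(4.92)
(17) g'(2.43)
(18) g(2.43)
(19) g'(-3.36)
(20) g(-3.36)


(1) = 230.00
(2) = 453.00
(3) = 905.00
(4) = -5028.00
(5) = 26.40
(6) = -14.56
(7) = 37.98
(8) = -28.04
(9) = 88.37
(10) = -121.71
(11) = 214.19
(12) = -524.53
(13) = -26.29
(14) = -29.14
(15) = -16.10
(16) = -126.76
(17) = -31.17
(18) = -60.19
(19) = 77.63
(20) = -97.65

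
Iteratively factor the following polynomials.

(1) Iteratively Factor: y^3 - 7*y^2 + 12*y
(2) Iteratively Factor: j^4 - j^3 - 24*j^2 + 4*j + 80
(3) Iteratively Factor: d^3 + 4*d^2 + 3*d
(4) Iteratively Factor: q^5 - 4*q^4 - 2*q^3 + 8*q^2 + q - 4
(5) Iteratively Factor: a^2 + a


(1) = (y - 3)*(y^2 - 4*y) = y*(y - 3)*(y - 4)
(2) = (j + 4)*(j^3 - 5*j^2 - 4*j + 20) = (j + 2)*(j + 4)*(j^2 - 7*j + 10) = (j - 2)*(j + 2)*(j + 4)*(j - 5)
(3) = (d)*(d^2 + 4*d + 3) = d*(d + 3)*(d + 1)
(4) = (q - 1)*(q^4 - 3*q^3 - 5*q^2 + 3*q + 4) = (q - 1)*(q + 1)*(q^3 - 4*q^2 - q + 4) = (q - 1)*(q + 1)^2*(q^2 - 5*q + 4) = (q - 4)*(q - 1)*(q + 1)^2*(q - 1)
(5) = (a + 1)*(a)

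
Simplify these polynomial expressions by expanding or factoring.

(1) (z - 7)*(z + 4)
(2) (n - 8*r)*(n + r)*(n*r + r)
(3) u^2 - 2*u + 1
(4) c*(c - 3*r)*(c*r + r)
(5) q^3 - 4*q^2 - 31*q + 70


(1) = z^2 - 3*z - 28
(2) = n^3*r - 7*n^2*r^2 + n^2*r - 8*n*r^3 - 7*n*r^2 - 8*r^3
(3) = (u - 1)^2
(4) = c^3*r - 3*c^2*r^2 + c^2*r - 3*c*r^2
(5) = (q - 7)*(q - 2)*(q + 5)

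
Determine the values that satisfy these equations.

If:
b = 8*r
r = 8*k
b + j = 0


Then:
b = 8*r
j = -8*r
k = r/8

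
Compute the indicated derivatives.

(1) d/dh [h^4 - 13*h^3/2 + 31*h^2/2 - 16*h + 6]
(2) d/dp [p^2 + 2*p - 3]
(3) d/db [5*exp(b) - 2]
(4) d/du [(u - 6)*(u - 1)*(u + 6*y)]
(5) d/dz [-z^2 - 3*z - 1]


(1) = 4*h^3 - 39*h^2/2 + 31*h - 16
(2) = 2*p + 2
(3) = 5*exp(b)
(4) = 3*u^2 + 12*u*y - 14*u - 42*y + 6
(5) = -2*z - 3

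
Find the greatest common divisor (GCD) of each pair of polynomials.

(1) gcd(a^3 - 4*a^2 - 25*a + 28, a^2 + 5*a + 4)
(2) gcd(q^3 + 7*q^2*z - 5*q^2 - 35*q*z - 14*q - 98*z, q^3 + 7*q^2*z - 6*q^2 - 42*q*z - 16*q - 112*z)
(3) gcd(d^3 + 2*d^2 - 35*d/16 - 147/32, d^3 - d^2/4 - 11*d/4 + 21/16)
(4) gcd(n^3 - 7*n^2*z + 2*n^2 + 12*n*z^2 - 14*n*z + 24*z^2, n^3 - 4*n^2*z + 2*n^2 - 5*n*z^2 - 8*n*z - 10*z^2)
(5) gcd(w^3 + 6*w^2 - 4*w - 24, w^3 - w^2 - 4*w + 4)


(1) = a + 4
(2) = gcd((q - 7)*(q + 2)*(q + 7*z), (q - 8)*(q + 2)*(q + 7*z)) = q^2 + 7*q*z + 2*q + 14*z
(3) = d^2 + d/4 - 21/8
(4) = n + 2
(5) = w^2 - 4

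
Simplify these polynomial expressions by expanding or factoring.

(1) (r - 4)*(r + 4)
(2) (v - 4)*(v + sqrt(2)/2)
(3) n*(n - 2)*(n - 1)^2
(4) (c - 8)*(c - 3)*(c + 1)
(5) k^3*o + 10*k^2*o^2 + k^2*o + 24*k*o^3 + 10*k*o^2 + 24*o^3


(1) = r^2 - 16
(2) = v^2 - 4*v + sqrt(2)*v/2 - 2*sqrt(2)
(3) = n^4 - 4*n^3 + 5*n^2 - 2*n
(4) = c^3 - 10*c^2 + 13*c + 24
(5) = (k + 4*o)*(k + 6*o)*(k*o + o)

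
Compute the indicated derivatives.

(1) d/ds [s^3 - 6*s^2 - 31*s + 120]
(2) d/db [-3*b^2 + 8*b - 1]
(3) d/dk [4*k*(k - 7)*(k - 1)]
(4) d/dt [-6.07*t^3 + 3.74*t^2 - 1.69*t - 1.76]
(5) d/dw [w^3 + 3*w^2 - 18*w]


(1) = 3*s^2 - 12*s - 31
(2) = 8 - 6*b
(3) = 12*k^2 - 64*k + 28
(4) = -18.21*t^2 + 7.48*t - 1.69
(5) = 3*w^2 + 6*w - 18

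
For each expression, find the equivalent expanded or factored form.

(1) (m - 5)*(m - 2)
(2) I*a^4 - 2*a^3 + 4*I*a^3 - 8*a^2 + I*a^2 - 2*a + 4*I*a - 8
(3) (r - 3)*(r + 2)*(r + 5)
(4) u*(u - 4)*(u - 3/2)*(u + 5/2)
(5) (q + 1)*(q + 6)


(1) = m^2 - 7*m + 10
(2) = (a + 4)*(a + I)*(a + 2*I)*(I*a + 1)
(3) = r^3 + 4*r^2 - 11*r - 30
(4) = u^4 - 3*u^3 - 31*u^2/4 + 15*u
(5) = q^2 + 7*q + 6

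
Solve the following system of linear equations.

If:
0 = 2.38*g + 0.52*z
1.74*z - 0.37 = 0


Then:
g = -0.05
z = 0.21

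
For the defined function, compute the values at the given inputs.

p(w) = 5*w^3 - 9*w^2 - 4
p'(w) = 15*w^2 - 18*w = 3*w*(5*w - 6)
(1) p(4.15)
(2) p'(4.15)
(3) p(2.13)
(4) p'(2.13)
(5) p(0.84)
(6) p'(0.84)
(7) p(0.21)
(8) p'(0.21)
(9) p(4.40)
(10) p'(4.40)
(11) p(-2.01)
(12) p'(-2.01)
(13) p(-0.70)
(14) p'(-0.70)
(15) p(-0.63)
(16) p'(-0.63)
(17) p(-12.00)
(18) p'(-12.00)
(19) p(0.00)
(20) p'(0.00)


(1) = 198.36
(2) = 183.64
(3) = 3.49
(4) = 29.71
(5) = -7.39
(6) = -4.54
(7) = -4.35
(8) = -3.12
(9) = 247.68
(10) = 211.20
(11) = -80.96
(12) = 96.78
(13) = -10.12
(14) = 19.95
(15) = -8.82
(16) = 17.29
(17) = -9940.00
(18) = 2376.00
(19) = -4.00
(20) = 0.00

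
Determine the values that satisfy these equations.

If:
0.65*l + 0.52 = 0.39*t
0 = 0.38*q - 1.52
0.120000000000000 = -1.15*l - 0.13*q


Then:
l = -0.56
q = 4.00
t = 0.41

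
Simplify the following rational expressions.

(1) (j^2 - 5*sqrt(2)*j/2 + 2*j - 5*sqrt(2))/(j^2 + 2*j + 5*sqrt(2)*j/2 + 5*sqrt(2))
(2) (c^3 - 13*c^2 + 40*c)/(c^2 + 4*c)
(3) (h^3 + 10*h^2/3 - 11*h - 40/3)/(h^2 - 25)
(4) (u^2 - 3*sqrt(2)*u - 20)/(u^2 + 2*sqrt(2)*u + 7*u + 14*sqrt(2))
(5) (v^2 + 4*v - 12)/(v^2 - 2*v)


(1) = (4*j - 10*sqrt(2))/(4*j + 10*sqrt(2))
(2) = (c^2 - 13*c + 40)/(c + 4)
(3) = (3*h^2 - 5*h - 8)/(3*h - 15)
(4) = (u - 5*sqrt(2))/(u + 7)
(5) = (v + 6)/v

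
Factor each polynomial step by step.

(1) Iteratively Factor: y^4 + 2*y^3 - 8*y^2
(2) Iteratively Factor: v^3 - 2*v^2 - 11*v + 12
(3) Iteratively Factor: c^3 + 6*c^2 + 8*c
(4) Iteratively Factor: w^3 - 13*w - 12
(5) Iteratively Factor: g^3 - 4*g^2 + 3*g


(1) = (y)*(y^3 + 2*y^2 - 8*y) = y*(y + 4)*(y^2 - 2*y) = y*(y - 2)*(y + 4)*(y)
(2) = (v + 3)*(v^2 - 5*v + 4) = (v - 1)*(v + 3)*(v - 4)
(3) = (c + 4)*(c^2 + 2*c) = c*(c + 4)*(c + 2)
(4) = (w + 1)*(w^2 - w - 12) = (w + 1)*(w + 3)*(w - 4)
(5) = (g - 1)*(g^2 - 3*g) = g*(g - 1)*(g - 3)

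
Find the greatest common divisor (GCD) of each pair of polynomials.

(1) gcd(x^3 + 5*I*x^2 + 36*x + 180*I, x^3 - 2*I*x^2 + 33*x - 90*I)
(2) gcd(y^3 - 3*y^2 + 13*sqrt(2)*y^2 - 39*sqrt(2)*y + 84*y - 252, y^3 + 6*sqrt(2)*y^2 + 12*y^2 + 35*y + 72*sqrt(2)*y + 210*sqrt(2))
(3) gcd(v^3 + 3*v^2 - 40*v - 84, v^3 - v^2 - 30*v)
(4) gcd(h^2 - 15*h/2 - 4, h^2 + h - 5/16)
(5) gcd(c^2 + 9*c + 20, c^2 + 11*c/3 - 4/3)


(1) = gcd((x - 6*I)*(x + 5*I)*(x + 6*I), (x - 5*I)*(x - 3*I)*(x + 6*I)) = x + 6*I
(2) = gcd((y - 3)*(y + 6*sqrt(2))*(y + 7*sqrt(2)), (y + 5)*(y + 7)*(y + 6*sqrt(2))) = y + 6*sqrt(2)
(3) = v - 6
(4) = 1
(5) = gcd((c + 4)*(c + 5), (c - 1/3)*(c + 4)) = c + 4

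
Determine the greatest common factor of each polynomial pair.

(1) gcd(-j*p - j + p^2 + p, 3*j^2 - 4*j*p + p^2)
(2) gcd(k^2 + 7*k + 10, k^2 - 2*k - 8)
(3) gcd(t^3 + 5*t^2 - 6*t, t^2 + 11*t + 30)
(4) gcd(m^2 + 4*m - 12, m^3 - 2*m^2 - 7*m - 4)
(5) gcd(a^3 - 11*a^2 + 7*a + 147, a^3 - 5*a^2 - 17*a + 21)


(1) = -j + p
(2) = k + 2
(3) = t + 6
(4) = gcd((m - 2)*(m + 6), (m - 4)*(m + 1)^2) = 1
(5) = a^2 - 4*a - 21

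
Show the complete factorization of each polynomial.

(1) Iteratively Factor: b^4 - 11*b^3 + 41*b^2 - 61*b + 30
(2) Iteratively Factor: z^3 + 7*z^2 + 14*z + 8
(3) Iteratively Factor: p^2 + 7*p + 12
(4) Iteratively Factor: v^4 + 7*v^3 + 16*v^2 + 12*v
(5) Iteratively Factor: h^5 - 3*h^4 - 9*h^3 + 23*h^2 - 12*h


(1) = (b - 5)*(b^3 - 6*b^2 + 11*b - 6) = (b - 5)*(b - 1)*(b^2 - 5*b + 6) = (b - 5)*(b - 2)*(b - 1)*(b - 3)
(2) = (z + 1)*(z^2 + 6*z + 8) = (z + 1)*(z + 4)*(z + 2)
(3) = (p + 4)*(p + 3)
(4) = (v + 3)*(v^3 + 4*v^2 + 4*v) = (v + 2)*(v + 3)*(v^2 + 2*v) = v*(v + 2)*(v + 3)*(v + 2)
(5) = (h - 4)*(h^4 + h^3 - 5*h^2 + 3*h) = (h - 4)*(h - 1)*(h^3 + 2*h^2 - 3*h) = h*(h - 4)*(h - 1)*(h^2 + 2*h - 3) = h*(h - 4)*(h - 1)^2*(h + 3)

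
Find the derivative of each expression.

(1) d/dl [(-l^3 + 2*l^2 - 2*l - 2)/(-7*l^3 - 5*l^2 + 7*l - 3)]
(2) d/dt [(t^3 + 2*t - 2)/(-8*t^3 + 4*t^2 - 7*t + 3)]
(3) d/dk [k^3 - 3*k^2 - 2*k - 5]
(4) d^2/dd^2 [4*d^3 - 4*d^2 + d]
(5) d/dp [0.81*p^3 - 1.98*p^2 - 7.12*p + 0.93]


(1) = (19*l^4 - 42*l^3 - 29*l^2 - 32*l + 20)/(49*l^6 + 70*l^5 - 73*l^4 - 28*l^3 + 79*l^2 - 42*l + 9)
(2) = (4*t^4 + 18*t^3 - 47*t^2 + 16*t - 8)/(64*t^6 - 64*t^5 + 128*t^4 - 104*t^3 + 73*t^2 - 42*t + 9)
(3) = 3*k^2 - 6*k - 2
(4) = 24*d - 8
(5) = 2.43*p^2 - 3.96*p - 7.12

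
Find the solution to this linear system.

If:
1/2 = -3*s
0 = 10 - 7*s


Then:
No Solution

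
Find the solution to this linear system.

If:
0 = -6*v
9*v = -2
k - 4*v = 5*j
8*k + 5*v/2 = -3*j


Then:
No Solution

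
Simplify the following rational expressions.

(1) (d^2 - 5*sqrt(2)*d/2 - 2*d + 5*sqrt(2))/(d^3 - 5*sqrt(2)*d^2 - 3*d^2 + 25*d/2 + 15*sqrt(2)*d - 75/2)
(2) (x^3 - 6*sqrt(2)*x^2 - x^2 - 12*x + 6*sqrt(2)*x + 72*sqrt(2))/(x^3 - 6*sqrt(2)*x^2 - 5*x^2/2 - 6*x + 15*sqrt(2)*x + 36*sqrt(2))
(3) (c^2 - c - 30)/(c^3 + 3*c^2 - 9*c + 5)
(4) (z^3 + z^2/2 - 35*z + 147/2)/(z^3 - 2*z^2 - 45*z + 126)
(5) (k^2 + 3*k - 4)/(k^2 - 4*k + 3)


(1) = (4*d - 8)/(4*d^2 + d*(-10*sqrt(2) - 12) + 30*sqrt(2))
(2) = (2*x + 6)/(2*x + 3)
(3) = (c - 6)/(c^2 - 2*c + 1)
(4) = (2*z - 7)/(2*z - 12)
(5) = (k + 4)/(k - 3)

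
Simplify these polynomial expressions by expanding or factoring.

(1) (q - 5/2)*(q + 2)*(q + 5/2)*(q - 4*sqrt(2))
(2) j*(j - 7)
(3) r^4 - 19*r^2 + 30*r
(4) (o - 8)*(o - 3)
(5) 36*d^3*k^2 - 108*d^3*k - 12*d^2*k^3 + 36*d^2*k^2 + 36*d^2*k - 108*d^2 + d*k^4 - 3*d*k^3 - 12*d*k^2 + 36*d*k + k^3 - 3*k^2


(1) = q^4 - 4*sqrt(2)*q^3 + 2*q^3 - 8*sqrt(2)*q^2 - 25*q^2/4 - 25*q/2 + 25*sqrt(2)*q + 50*sqrt(2)
(2) = j^2 - 7*j
(3) = r*(r - 3)*(r - 2)*(r + 5)
(4) = o^2 - 11*o + 24
(5) = (-6*d + k)^2*(k - 3)*(d*k + 1)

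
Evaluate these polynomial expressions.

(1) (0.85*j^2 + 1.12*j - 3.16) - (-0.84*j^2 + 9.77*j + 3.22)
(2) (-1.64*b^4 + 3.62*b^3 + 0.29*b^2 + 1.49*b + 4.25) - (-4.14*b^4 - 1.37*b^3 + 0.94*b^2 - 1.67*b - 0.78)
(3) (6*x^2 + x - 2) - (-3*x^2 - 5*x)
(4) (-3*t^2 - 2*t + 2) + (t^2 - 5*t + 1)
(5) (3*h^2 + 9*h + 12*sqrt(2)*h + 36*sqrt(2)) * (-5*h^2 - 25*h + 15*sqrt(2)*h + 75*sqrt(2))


(1) = 1.69*j^2 - 8.65*j - 6.38
(2) = 2.5*b^4 + 4.99*b^3 - 0.65*b^2 + 3.16*b + 5.03
(3) = 9*x^2 + 6*x - 2
(4) = -2*t^2 - 7*t + 3
(5) = -15*h^4 - 120*h^3 - 15*sqrt(2)*h^3 - 120*sqrt(2)*h^2 + 135*h^2 - 225*sqrt(2)*h + 2880*h + 5400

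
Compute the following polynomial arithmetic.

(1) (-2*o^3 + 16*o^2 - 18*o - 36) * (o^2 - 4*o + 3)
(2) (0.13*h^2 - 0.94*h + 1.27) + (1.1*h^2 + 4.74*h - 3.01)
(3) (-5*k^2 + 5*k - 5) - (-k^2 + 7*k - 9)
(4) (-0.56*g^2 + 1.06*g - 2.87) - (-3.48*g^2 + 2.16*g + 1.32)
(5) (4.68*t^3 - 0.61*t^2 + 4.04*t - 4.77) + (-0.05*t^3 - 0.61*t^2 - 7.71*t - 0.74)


(1) = -2*o^5 + 24*o^4 - 88*o^3 + 84*o^2 + 90*o - 108
(2) = 1.23*h^2 + 3.8*h - 1.74
(3) = -4*k^2 - 2*k + 4
(4) = 2.92*g^2 - 1.1*g - 4.19
(5) = 4.63*t^3 - 1.22*t^2 - 3.67*t - 5.51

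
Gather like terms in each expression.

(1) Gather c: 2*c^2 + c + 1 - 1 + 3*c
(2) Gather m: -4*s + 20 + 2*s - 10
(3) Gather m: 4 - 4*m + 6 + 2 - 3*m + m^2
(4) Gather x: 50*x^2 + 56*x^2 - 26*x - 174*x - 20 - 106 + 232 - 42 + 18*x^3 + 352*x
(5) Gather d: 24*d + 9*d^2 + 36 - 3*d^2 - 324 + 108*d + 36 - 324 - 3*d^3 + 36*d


(1) = 2*c^2 + 4*c
(2) = 10 - 2*s
(3) = m^2 - 7*m + 12
(4) = 18*x^3 + 106*x^2 + 152*x + 64
(5) = -3*d^3 + 6*d^2 + 168*d - 576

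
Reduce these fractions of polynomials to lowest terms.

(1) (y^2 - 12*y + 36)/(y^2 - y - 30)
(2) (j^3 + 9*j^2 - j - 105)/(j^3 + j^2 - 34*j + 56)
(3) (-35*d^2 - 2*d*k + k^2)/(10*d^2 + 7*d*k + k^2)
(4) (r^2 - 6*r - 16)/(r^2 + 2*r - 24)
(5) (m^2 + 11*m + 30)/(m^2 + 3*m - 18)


(1) = (y - 6)/(y + 5)
(2) = (j^2 + 2*j - 15)/(j^2 - 6*j + 8)
(3) = (-7*d + k)/(2*d + k)
(4) = (r^2 - 6*r - 16)/(r^2 + 2*r - 24)
(5) = (m + 5)/(m - 3)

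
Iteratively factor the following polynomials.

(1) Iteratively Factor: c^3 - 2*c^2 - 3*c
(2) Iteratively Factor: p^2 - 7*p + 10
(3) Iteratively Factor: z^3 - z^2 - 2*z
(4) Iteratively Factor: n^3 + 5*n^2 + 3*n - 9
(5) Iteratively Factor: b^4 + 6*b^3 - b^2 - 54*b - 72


(1) = (c + 1)*(c^2 - 3*c) = (c - 3)*(c + 1)*(c)
(2) = (p - 5)*(p - 2)
(3) = (z)*(z^2 - z - 2) = z*(z - 2)*(z + 1)
(4) = (n - 1)*(n^2 + 6*n + 9) = (n - 1)*(n + 3)*(n + 3)
(5) = (b - 3)*(b^3 + 9*b^2 + 26*b + 24) = (b - 3)*(b + 3)*(b^2 + 6*b + 8) = (b - 3)*(b + 3)*(b + 4)*(b + 2)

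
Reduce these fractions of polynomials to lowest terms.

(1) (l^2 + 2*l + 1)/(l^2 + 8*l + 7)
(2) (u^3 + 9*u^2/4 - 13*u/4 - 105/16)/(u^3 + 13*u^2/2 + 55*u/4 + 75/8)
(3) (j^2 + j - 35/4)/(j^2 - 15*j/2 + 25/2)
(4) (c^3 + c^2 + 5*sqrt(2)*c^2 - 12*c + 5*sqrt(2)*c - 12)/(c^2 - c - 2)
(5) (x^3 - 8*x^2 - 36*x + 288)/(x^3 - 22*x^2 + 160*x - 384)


(1) = (l + 1)/(l + 7)
(2) = (4*u - 7)/(4*u + 10)
(3) = (2*j + 7)/(2*j - 10)
(4) = (c^2 + 5*sqrt(2)*c - 12)/(c - 2)
(5) = (x + 6)/(x - 8)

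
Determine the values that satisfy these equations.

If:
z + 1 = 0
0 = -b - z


Then:
b = 1
z = -1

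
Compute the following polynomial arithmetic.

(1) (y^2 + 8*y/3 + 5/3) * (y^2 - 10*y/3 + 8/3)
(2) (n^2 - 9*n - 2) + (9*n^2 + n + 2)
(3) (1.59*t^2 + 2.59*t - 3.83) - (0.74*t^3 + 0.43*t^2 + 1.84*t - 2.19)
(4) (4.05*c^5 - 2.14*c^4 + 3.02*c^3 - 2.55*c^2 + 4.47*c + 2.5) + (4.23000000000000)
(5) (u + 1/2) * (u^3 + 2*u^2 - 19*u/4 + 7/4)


(1) = y^4 - 2*y^3/3 - 41*y^2/9 + 14*y/9 + 40/9
(2) = 10*n^2 - 8*n
(3) = -0.74*t^3 + 1.16*t^2 + 0.75*t - 1.64
(4) = 4.05*c^5 - 2.14*c^4 + 3.02*c^3 - 2.55*c^2 + 4.47*c + 6.73
(5) = u^4 + 5*u^3/2 - 15*u^2/4 - 5*u/8 + 7/8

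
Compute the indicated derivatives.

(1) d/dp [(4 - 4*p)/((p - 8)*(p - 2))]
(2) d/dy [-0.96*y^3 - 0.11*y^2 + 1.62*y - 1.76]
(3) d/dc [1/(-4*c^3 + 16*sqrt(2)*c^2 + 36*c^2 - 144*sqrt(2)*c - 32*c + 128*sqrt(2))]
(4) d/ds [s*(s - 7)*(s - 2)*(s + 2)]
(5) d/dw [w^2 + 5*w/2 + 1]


(1) = 4*(p^2 - 2*p - 6)/(p^4 - 20*p^3 + 132*p^2 - 320*p + 256)
(2) = -2.88*y^2 - 0.22*y + 1.62
(3) = (3*c^2 - 18*c - 8*sqrt(2)*c + 8 + 36*sqrt(2))/(4*(c^3 - 9*c^2 - 4*sqrt(2)*c^2 + 8*c + 36*sqrt(2)*c - 32*sqrt(2))^2)
(4) = 4*s^3 - 21*s^2 - 8*s + 28
(5) = 2*w + 5/2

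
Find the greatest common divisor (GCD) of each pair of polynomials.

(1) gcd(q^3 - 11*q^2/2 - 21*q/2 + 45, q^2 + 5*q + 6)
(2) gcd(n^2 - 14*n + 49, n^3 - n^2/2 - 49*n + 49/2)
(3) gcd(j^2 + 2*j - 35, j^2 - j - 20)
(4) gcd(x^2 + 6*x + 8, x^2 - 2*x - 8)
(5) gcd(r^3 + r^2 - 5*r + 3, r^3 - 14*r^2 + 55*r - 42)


(1) = gcd((q - 6)*(q - 5/2)*(q + 3), (q + 2)*(q + 3)) = q + 3
(2) = gcd((n - 7)^2, (n - 7)*(n - 1/2)*(n + 7)) = n - 7
(3) = gcd((j - 5)*(j + 7), (j - 5)*(j + 4)) = j - 5
(4) = x + 2
(5) = r - 1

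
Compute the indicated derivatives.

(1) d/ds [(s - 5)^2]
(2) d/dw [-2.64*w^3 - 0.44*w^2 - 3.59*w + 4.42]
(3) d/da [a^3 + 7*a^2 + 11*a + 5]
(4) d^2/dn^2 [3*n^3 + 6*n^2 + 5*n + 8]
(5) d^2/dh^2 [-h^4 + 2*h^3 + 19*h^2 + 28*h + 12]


(1) = 2*s - 10
(2) = -7.92*w^2 - 0.88*w - 3.59
(3) = 3*a^2 + 14*a + 11
(4) = 18*n + 12
(5) = -12*h^2 + 12*h + 38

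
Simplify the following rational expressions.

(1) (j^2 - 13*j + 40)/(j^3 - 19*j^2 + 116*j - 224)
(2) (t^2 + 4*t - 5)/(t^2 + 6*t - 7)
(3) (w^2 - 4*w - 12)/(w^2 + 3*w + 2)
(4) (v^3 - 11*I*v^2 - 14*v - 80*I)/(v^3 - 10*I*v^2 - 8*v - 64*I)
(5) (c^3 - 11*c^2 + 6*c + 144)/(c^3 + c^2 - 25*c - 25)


(1) = (j - 5)/(j^2 - 11*j + 28)
(2) = (t + 5)/(t + 7)
(3) = (w - 6)/(w + 1)
(4) = (v - 5*I)/(v - 4*I)
(5) = (c^3 - 11*c^2 + 6*c + 144)/(c^3 + c^2 - 25*c - 25)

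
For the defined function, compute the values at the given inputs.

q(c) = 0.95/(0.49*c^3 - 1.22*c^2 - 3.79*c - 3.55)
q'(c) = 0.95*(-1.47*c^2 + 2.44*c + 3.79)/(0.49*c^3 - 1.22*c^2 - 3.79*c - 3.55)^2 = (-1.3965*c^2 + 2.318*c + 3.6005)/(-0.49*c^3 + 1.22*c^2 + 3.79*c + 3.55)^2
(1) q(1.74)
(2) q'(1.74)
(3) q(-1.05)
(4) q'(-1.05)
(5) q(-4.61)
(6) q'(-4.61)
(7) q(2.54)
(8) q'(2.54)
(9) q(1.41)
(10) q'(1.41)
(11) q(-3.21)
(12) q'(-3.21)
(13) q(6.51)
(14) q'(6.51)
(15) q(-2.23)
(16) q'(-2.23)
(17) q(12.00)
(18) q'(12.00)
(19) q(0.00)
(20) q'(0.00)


(1) = -0.08
(2) = 0.03
(3) = -0.64
(4) = -0.17
(5) = -0.02
(6) = -0.01
(7) = -0.07
(8) = 0.00
(9) = -0.10
(10) = 0.04
(11) = -0.05
(12) = -0.04
(13) = 0.02
(14) = -0.01
(15) = -0.14
(16) = -0.20
(17) = 0.00
(18) = -0.00
(19) = -0.27
(20) = 0.29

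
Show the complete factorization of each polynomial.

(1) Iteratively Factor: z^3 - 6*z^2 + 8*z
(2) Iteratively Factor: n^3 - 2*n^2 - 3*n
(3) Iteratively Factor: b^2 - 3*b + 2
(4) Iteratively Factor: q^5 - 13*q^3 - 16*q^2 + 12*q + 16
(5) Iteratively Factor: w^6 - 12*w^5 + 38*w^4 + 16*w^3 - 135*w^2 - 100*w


(1) = (z - 4)*(z^2 - 2*z) = (z - 4)*(z - 2)*(z)
(2) = (n + 1)*(n^2 - 3*n) = n*(n + 1)*(n - 3)
(3) = (b - 2)*(b - 1)
(4) = (q + 2)*(q^4 - 2*q^3 - 9*q^2 + 2*q + 8) = (q + 1)*(q + 2)*(q^3 - 3*q^2 - 6*q + 8) = (q - 1)*(q + 1)*(q + 2)*(q^2 - 2*q - 8) = (q - 1)*(q + 1)*(q + 2)^2*(q - 4)
(5) = (w + 1)*(w^5 - 13*w^4 + 51*w^3 - 35*w^2 - 100*w) = (w - 5)*(w + 1)*(w^4 - 8*w^3 + 11*w^2 + 20*w) = w*(w - 5)*(w + 1)*(w^3 - 8*w^2 + 11*w + 20) = w*(w - 5)^2*(w + 1)*(w^2 - 3*w - 4) = w*(w - 5)^2*(w + 1)^2*(w - 4)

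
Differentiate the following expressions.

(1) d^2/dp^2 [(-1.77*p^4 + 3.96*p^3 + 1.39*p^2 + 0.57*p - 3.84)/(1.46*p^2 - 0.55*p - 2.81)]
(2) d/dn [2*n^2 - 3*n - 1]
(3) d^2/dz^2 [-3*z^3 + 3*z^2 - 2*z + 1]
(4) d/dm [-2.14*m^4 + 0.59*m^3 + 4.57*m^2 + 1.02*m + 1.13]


(1) = (-7.545864*p^6 + 8.52786*p^5 + 40.357062*p^4 - 4.217804*p^3 - 145.888464*p^2 + 220.143348*p - 13.64188)/(3.112136*p^6 - 3.51714*p^5 - 16.644438*p^4 + 13.372205*p^3 + 32.034843*p^2 - 13.028565*p - 22.188041)
(2) = 4*n - 3
(3) = 6 - 18*z
(4) = -8.56*m^3 + 1.77*m^2 + 9.14*m + 1.02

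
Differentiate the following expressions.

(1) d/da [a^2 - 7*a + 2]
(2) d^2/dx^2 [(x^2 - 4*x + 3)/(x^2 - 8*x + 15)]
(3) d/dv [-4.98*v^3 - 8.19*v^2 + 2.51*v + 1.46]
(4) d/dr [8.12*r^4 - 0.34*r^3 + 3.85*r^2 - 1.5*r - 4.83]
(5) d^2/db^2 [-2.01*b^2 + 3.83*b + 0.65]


(1) = 2*a - 7
(2) = 8/(x^3 - 15*x^2 + 75*x - 125)
(3) = -14.94*v^2 - 16.38*v + 2.51
(4) = 32.48*r^3 - 1.02*r^2 + 7.7*r - 1.5
(5) = -4.02000000000000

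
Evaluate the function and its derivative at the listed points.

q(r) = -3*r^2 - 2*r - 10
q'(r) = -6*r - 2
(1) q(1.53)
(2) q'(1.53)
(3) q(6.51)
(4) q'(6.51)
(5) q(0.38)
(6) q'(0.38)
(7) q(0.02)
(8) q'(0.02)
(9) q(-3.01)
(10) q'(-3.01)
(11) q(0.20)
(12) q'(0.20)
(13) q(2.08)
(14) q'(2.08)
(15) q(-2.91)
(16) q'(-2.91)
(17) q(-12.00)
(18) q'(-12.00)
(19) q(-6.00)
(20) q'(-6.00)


(1) = -20.08
(2) = -11.18
(3) = -150.16
(4) = -41.06
(5) = -11.19
(6) = -4.28
(7) = -10.04
(8) = -2.12
(9) = -31.16
(10) = 16.06
(11) = -10.52
(12) = -3.20
(13) = -27.14
(14) = -14.48
(15) = -29.58
(16) = 15.46
(17) = -418.00
(18) = 70.00
(19) = -106.00
(20) = 34.00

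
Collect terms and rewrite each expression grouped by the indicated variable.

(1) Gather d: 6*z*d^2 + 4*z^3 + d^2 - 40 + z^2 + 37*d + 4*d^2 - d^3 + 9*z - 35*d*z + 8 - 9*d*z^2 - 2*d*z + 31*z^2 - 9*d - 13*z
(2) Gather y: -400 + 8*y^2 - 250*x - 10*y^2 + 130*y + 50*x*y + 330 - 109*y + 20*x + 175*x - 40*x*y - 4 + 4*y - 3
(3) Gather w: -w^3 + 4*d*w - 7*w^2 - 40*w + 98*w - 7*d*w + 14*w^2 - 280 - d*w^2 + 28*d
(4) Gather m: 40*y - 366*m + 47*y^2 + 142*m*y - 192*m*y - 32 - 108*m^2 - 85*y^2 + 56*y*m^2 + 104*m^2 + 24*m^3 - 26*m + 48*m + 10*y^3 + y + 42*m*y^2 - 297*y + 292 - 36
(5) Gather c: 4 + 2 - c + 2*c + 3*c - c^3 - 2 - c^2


(1) = -d^3 + d^2*(6*z + 5) + d*(-9*z^2 - 37*z + 28) + 4*z^3 + 32*z^2 - 4*z - 32
(2) = -55*x - 2*y^2 + y*(10*x + 25) - 77
(3) = 28*d - w^3 + w^2*(7 - d) + w*(58 - 3*d) - 280
(4) = 24*m^3 + m^2*(56*y - 4) + m*(42*y^2 - 50*y - 344) + 10*y^3 - 38*y^2 - 256*y + 224
(5) = -c^3 - c^2 + 4*c + 4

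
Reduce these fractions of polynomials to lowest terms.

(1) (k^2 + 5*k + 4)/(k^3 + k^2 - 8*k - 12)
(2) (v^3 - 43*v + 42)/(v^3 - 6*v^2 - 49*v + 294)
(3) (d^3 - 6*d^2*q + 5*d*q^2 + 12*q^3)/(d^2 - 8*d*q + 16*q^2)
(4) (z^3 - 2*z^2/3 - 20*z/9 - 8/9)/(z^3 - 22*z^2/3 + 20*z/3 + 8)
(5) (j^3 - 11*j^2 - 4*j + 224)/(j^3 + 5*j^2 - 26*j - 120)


(1) = (k^2 + 5*k + 4)/(k^3 + k^2 - 8*k - 12)
(2) = (v - 1)/(v - 7)
(3) = (-d^2 + 2*d*q + 3*q^2)/(-d + 4*q)
(4) = (3*z + 2)/(3*z - 18)
(5) = (j^2 - 15*j + 56)/(j^2 + j - 30)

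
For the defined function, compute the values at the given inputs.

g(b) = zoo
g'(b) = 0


g(b) = zoo
g'(b) = 0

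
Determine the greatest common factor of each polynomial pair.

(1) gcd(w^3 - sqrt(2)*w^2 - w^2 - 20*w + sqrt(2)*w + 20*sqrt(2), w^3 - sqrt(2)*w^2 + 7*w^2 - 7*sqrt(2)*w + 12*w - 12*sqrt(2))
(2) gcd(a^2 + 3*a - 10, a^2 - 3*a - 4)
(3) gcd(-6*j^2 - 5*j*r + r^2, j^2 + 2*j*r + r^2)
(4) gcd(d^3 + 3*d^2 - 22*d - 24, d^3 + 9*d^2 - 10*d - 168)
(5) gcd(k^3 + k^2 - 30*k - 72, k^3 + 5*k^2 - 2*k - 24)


(1) = w^2 + w*(4 - sqrt(2)) - 4*sqrt(2)
(2) = 1
(3) = j + r
(4) = gcd((d - 4)*(d + 1)*(d + 6), (d - 4)*(d + 6)*(d + 7)) = d^2 + 2*d - 24
(5) = k^2 + 7*k + 12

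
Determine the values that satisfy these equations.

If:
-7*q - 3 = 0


Then:
q = -3/7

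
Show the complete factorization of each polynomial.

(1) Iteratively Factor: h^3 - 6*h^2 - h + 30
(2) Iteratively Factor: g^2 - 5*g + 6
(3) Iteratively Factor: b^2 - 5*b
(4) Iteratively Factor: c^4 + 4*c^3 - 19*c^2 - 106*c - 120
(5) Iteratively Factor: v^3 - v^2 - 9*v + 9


(1) = (h - 3)*(h^2 - 3*h - 10) = (h - 5)*(h - 3)*(h + 2)
(2) = (g - 3)*(g - 2)
(3) = (b)*(b - 5)
(4) = (c - 5)*(c^3 + 9*c^2 + 26*c + 24) = (c - 5)*(c + 4)*(c^2 + 5*c + 6) = (c - 5)*(c + 3)*(c + 4)*(c + 2)
(5) = (v + 3)*(v^2 - 4*v + 3) = (v - 1)*(v + 3)*(v - 3)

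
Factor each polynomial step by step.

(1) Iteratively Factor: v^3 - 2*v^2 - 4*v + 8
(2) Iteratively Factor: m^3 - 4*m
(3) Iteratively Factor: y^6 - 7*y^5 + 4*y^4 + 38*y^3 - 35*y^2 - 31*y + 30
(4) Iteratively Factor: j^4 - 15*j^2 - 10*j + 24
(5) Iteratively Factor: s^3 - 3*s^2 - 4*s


(1) = (v - 2)*(v^2 - 4) = (v - 2)^2*(v + 2)
(2) = (m)*(m^2 - 4) = m*(m - 2)*(m + 2)
(3) = (y - 5)*(y^5 - 2*y^4 - 6*y^3 + 8*y^2 + 5*y - 6) = (y - 5)*(y + 1)*(y^4 - 3*y^3 - 3*y^2 + 11*y - 6) = (y - 5)*(y - 1)*(y + 1)*(y^3 - 2*y^2 - 5*y + 6) = (y - 5)*(y - 3)*(y - 1)*(y + 1)*(y^2 + y - 2) = (y - 5)*(y - 3)*(y - 1)^2*(y + 1)*(y + 2)
(4) = (j - 4)*(j^3 + 4*j^2 + j - 6) = (j - 4)*(j + 2)*(j^2 + 2*j - 3) = (j - 4)*(j - 1)*(j + 2)*(j + 3)
(5) = (s - 4)*(s^2 + s) = (s - 4)*(s + 1)*(s)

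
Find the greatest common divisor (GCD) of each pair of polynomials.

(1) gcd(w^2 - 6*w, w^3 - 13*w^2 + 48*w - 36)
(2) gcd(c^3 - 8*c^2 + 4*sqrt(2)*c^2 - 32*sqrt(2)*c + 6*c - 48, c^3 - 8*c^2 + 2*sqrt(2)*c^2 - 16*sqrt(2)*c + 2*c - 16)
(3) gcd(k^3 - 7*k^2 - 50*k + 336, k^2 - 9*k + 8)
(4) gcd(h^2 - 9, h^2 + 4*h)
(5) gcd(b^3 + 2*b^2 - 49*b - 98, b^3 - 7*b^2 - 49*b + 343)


(1) = gcd(w*(w - 6), (w - 6)^2*(w - 1)) = w - 6
(2) = gcd((c - 8)*(c + sqrt(2))*(c + 3*sqrt(2)), (c - 8)*(c + sqrt(2))^2) = c^2 + c*(-8 + sqrt(2)) - 8*sqrt(2)
(3) = k - 8
(4) = 1
(5) = b^2 - 49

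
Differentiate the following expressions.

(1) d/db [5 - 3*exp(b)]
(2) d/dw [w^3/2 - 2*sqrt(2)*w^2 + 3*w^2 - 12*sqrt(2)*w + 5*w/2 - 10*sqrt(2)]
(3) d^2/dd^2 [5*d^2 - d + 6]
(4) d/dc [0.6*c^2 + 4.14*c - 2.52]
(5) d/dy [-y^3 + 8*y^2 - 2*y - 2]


(1) = -3*exp(b)
(2) = 3*w^2/2 - 4*sqrt(2)*w + 6*w - 12*sqrt(2) + 5/2
(3) = 10
(4) = 1.2*c + 4.14
(5) = -3*y^2 + 16*y - 2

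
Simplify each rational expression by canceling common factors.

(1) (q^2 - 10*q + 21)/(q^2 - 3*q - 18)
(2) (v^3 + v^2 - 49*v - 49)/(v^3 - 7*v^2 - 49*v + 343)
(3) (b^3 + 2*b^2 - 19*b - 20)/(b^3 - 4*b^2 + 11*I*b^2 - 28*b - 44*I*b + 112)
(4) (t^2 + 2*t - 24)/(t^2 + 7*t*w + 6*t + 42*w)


(1) = (q^2 - 10*q + 21)/(q^2 - 3*q - 18)
(2) = (v + 1)/(v - 7)
(3) = (b^2 + 6*b + 5)/(b^2 + 11*I*b - 28)
(4) = (t - 4)/(t + 7*w)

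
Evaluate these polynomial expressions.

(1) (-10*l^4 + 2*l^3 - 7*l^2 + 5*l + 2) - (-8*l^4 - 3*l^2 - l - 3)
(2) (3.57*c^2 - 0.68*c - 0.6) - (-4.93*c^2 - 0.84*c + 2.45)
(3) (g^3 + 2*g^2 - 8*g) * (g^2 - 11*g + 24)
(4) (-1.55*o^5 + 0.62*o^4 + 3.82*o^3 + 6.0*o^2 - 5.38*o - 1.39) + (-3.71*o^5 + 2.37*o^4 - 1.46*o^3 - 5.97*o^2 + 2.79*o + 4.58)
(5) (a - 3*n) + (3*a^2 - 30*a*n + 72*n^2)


(1) = -2*l^4 + 2*l^3 - 4*l^2 + 6*l + 5
(2) = 8.5*c^2 + 0.16*c - 3.05
(3) = g^5 - 9*g^4 - 6*g^3 + 136*g^2 - 192*g
(4) = -5.26*o^5 + 2.99*o^4 + 2.36*o^3 + 0.03*o^2 - 2.59*o + 3.19
(5) = 3*a^2 - 30*a*n + a + 72*n^2 - 3*n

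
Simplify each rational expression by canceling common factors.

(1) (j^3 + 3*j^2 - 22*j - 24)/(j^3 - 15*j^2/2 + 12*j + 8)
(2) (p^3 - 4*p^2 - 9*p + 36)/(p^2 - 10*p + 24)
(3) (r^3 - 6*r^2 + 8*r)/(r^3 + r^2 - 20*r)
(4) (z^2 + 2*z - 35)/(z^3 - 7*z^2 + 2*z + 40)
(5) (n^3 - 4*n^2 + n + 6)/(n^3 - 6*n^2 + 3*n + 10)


(1) = (2*j^2 + 14*j + 12)/(2*j^2 - 7*j - 4)
(2) = (p^2 - 9)/(p - 6)
(3) = (r - 2)/(r + 5)
(4) = (z + 7)/(z^2 - 2*z - 8)
(5) = (n - 3)/(n - 5)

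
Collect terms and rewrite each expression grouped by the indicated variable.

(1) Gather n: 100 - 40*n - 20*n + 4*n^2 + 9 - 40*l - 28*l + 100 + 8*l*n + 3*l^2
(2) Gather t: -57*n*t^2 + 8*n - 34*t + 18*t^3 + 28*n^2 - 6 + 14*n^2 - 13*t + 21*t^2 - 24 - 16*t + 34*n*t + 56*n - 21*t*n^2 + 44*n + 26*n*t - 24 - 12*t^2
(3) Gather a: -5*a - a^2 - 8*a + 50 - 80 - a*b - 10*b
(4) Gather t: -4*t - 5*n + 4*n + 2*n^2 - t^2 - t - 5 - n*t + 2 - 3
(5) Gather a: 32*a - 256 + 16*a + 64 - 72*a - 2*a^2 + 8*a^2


(1) = 3*l^2 - 68*l + 4*n^2 + n*(8*l - 60) + 209
(2) = 42*n^2 + 108*n + 18*t^3 + t^2*(9 - 57*n) + t*(-21*n^2 + 60*n - 63) - 54
(3) = -a^2 + a*(-b - 13) - 10*b - 30
(4) = 2*n^2 - n - t^2 + t*(-n - 5) - 6
(5) = 6*a^2 - 24*a - 192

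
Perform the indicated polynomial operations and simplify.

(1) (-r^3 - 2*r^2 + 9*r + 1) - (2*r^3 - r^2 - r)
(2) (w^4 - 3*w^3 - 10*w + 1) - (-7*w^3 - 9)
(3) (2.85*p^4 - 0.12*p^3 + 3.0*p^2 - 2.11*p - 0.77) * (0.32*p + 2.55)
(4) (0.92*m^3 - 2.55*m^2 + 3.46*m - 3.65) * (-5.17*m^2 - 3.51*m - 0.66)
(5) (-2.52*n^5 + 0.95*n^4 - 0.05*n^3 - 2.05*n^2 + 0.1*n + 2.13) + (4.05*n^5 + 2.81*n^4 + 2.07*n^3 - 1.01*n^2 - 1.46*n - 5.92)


(1) = -3*r^3 - r^2 + 10*r + 1
(2) = w^4 + 4*w^3 - 10*w + 10
(3) = 0.912*p^5 + 7.2291*p^4 + 0.654*p^3 + 6.9748*p^2 - 5.6269*p - 1.9635
(4) = -4.7564*m^5 + 9.9543*m^4 - 9.5449*m^3 + 8.4089*m^2 + 10.5279*m + 2.409
(5) = 1.53*n^5 + 3.76*n^4 + 2.02*n^3 - 3.06*n^2 - 1.36*n - 3.79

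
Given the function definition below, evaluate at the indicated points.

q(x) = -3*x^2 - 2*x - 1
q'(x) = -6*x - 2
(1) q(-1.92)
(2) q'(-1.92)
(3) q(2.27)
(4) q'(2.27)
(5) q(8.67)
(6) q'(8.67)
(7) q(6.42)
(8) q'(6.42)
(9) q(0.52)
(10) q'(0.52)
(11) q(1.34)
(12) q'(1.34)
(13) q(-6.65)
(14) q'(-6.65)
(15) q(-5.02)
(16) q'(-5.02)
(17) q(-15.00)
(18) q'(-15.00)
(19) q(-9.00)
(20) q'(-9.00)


(1) = -8.22
(2) = 9.52
(3) = -21.00
(4) = -15.62
(5) = -243.85
(6) = -54.02
(7) = -137.49
(8) = -40.52
(9) = -2.85
(10) = -5.12
(11) = -9.07
(12) = -10.04
(13) = -120.37
(14) = 37.90
(15) = -66.56
(16) = 28.12
(17) = -646.00
(18) = 88.00
(19) = -226.00
(20) = 52.00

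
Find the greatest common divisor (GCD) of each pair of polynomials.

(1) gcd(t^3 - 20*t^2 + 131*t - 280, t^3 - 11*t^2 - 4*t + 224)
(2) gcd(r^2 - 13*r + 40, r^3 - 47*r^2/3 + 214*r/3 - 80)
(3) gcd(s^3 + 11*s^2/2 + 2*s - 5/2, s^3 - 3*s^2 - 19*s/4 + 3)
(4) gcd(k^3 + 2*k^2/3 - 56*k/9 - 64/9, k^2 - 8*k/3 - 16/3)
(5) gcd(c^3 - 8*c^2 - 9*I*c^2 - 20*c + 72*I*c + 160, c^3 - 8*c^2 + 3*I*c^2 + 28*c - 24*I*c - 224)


(1) = t^2 - 15*t + 56
(2) = r - 8
(3) = s - 1/2
(4) = k + 4/3
(5) = gcd((c - 8)*(c - 5*I)*(c - 4*I), (c - 8)*(c - 4*I)*(c + 7*I)) = c^2 + c*(-8 - 4*I) + 32*I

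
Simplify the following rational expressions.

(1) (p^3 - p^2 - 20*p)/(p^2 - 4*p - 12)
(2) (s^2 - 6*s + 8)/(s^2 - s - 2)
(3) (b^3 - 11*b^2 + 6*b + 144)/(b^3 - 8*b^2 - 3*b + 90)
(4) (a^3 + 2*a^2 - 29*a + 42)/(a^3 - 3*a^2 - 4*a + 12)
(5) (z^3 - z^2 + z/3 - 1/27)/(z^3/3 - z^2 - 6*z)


(1) = (p^3 - p^2 - 20*p)/(p^2 - 4*p - 12)
(2) = (s - 4)/(s + 1)
(3) = (b - 8)/(b - 5)
(4) = (a + 7)/(a + 2)
(5) = (27*z^3 - 27*z^2 + 9*z - 1)/(9*z^3 - 27*z^2 - 162*z)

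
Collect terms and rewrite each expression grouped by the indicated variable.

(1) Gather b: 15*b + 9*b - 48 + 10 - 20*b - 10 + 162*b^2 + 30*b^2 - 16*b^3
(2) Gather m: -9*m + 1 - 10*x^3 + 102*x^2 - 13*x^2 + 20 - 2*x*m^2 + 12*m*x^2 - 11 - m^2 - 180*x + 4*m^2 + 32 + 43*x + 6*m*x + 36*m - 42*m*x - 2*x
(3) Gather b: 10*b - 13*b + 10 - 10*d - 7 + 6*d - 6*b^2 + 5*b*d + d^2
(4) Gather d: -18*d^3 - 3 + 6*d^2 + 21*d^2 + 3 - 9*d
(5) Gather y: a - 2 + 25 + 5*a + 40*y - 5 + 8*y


(1) = -16*b^3 + 192*b^2 + 4*b - 48
(2) = m^2*(3 - 2*x) + m*(12*x^2 - 36*x + 27) - 10*x^3 + 89*x^2 - 139*x + 42
(3) = -6*b^2 + b*(5*d - 3) + d^2 - 4*d + 3
(4) = -18*d^3 + 27*d^2 - 9*d
(5) = 6*a + 48*y + 18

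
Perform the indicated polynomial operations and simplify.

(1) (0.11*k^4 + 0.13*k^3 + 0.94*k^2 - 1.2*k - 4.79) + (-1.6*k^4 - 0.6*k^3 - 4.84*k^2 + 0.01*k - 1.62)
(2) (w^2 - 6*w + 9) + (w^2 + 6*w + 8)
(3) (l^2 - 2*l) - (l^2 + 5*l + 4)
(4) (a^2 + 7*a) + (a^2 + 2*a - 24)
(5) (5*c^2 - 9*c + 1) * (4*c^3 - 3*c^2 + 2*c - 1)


(1) = -1.49*k^4 - 0.47*k^3 - 3.9*k^2 - 1.19*k - 6.41
(2) = 2*w^2 + 17
(3) = -7*l - 4
(4) = 2*a^2 + 9*a - 24
(5) = 20*c^5 - 51*c^4 + 41*c^3 - 26*c^2 + 11*c - 1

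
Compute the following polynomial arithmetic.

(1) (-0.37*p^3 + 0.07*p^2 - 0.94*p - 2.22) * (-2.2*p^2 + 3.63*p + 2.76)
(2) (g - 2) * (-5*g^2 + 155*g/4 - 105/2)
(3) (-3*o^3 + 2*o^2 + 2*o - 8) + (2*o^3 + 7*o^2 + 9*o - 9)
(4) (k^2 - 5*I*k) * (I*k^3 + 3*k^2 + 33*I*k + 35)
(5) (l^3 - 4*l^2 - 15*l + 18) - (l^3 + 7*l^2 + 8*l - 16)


(1) = 0.814*p^5 - 1.4971*p^4 + 1.3009*p^3 + 1.665*p^2 - 10.653*p - 6.1272
(2) = -5*g^3 + 195*g^2/4 - 130*g + 105
(3) = -o^3 + 9*o^2 + 11*o - 17
(4) = I*k^5 + 8*k^4 + 18*I*k^3 + 200*k^2 - 175*I*k
(5) = -11*l^2 - 23*l + 34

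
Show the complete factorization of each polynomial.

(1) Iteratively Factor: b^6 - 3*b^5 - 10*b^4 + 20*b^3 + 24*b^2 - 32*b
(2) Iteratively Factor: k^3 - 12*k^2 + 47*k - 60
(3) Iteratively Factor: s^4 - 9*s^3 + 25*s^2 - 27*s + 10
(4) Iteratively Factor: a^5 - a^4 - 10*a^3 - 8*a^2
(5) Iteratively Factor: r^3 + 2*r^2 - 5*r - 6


(1) = (b - 2)*(b^5 - b^4 - 12*b^3 - 4*b^2 + 16*b) = (b - 2)*(b + 2)*(b^4 - 3*b^3 - 6*b^2 + 8*b) = (b - 2)*(b - 1)*(b + 2)*(b^3 - 2*b^2 - 8*b) = (b - 4)*(b - 2)*(b - 1)*(b + 2)*(b^2 + 2*b) = b*(b - 4)*(b - 2)*(b - 1)*(b + 2)*(b + 2)
(2) = (k - 5)*(k^2 - 7*k + 12) = (k - 5)*(k - 4)*(k - 3)
(3) = (s - 1)*(s^3 - 8*s^2 + 17*s - 10) = (s - 2)*(s - 1)*(s^2 - 6*s + 5) = (s - 2)*(s - 1)^2*(s - 5)
(4) = (a + 2)*(a^4 - 3*a^3 - 4*a^2) = a*(a + 2)*(a^3 - 3*a^2 - 4*a) = a*(a + 1)*(a + 2)*(a^2 - 4*a) = a^2*(a + 1)*(a + 2)*(a - 4)
(5) = (r + 1)*(r^2 + r - 6) = (r - 2)*(r + 1)*(r + 3)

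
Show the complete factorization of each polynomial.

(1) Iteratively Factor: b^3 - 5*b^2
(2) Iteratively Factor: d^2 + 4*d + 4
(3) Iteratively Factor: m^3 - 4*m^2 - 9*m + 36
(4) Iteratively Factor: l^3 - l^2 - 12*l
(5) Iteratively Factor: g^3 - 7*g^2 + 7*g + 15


(1) = (b)*(b^2 - 5*b) = b*(b - 5)*(b)
(2) = (d + 2)*(d + 2)
(3) = (m + 3)*(m^2 - 7*m + 12) = (m - 3)*(m + 3)*(m - 4)
(4) = (l)*(l^2 - l - 12) = l*(l + 3)*(l - 4)
(5) = (g + 1)*(g^2 - 8*g + 15) = (g - 3)*(g + 1)*(g - 5)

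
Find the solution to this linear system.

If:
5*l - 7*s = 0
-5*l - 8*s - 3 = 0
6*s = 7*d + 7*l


Then:
d = 19/175
l = -7/25
s = -1/5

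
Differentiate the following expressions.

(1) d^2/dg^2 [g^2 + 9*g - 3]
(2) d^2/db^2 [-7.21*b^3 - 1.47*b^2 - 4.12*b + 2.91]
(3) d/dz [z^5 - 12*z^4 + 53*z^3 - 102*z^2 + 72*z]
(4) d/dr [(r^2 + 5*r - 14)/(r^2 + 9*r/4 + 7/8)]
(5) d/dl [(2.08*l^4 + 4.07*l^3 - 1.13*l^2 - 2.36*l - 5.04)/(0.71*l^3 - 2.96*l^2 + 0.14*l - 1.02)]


(1) = 2
(2) = -43.26*b - 2.94
(3) = 5*z^4 - 48*z^3 + 159*z^2 - 204*z + 72
(4) = 8*(-22*r^2 + 238*r + 287)/(64*r^4 + 288*r^3 + 436*r^2 + 252*r + 49)
(5) = (1.4768*l^6 - 12.3136*l^5 - 10.3713*l^4 - 3.9956*l^3 - 8.8628*l^2 - 27.5316*l + 3.1128)/(0.5041*l^6 - 4.2032*l^5 + 8.9604*l^4 - 2.2772*l^3 + 6.058*l^2 - 0.2856*l + 1.0404)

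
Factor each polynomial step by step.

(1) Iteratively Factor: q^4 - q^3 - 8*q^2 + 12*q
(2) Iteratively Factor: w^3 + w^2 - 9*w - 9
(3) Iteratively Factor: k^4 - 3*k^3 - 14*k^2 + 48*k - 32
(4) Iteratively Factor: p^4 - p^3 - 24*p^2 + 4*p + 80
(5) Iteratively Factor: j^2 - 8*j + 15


(1) = (q - 2)*(q^3 + q^2 - 6*q) = (q - 2)^2*(q^2 + 3*q) = (q - 2)^2*(q + 3)*(q)
(2) = (w + 3)*(w^2 - 2*w - 3) = (w + 1)*(w + 3)*(w - 3)
(3) = (k - 4)*(k^3 + k^2 - 10*k + 8) = (k - 4)*(k - 2)*(k^2 + 3*k - 4) = (k - 4)*(k - 2)*(k + 4)*(k - 1)
(4) = (p - 2)*(p^3 + p^2 - 22*p - 40) = (p - 5)*(p - 2)*(p^2 + 6*p + 8) = (p - 5)*(p - 2)*(p + 4)*(p + 2)
(5) = (j - 5)*(j - 3)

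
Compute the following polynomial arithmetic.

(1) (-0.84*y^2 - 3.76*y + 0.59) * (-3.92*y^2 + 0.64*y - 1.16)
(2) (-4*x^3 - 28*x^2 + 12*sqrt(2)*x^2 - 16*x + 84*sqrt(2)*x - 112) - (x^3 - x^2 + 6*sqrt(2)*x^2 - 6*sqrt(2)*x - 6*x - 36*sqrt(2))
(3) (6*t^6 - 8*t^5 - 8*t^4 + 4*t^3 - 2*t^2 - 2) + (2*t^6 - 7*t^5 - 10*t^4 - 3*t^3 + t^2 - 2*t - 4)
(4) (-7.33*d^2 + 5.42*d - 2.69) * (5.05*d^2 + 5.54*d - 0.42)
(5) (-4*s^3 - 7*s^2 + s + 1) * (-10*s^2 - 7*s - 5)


(1) = 3.2928*y^4 + 14.2016*y^3 - 3.7448*y^2 + 4.7392*y - 0.6844
(2) = -5*x^3 - 27*x^2 + 6*sqrt(2)*x^2 - 10*x + 90*sqrt(2)*x - 112 + 36*sqrt(2)
(3) = 8*t^6 - 15*t^5 - 18*t^4 + t^3 - t^2 - 2*t - 6
(4) = -37.0165*d^4 - 13.2372*d^3 + 19.5209*d^2 - 17.179*d + 1.1298
(5) = 40*s^5 + 98*s^4 + 59*s^3 + 18*s^2 - 12*s - 5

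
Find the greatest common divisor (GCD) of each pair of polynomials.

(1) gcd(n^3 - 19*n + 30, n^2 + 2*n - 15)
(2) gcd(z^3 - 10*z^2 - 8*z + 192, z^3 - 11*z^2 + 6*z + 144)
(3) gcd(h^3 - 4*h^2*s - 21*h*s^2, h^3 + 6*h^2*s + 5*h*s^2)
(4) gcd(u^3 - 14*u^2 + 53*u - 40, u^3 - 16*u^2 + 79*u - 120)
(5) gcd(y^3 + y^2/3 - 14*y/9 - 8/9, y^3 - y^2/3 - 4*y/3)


(1) = gcd((n - 3)*(n - 2)*(n + 5), (n - 3)*(n + 5)) = n^2 + 2*n - 15
(2) = z^2 - 14*z + 48
(3) = h
(4) = gcd((u - 8)*(u - 5)*(u - 1), (u - 8)*(u - 5)*(u - 3)) = u^2 - 13*u + 40
(5) = y^2 - y/3 - 4/3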